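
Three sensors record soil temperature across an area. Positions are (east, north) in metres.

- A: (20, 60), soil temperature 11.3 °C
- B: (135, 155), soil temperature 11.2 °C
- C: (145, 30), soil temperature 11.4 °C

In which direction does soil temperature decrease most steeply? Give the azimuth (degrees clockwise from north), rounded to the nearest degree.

345°

Taking A as reference: B−A = (115, 95, -0.1); C−A = (125, -30, +0.1).
Determinant of the coordinate differences = 115·(-30) − 125·95 = -15325.
∂T/∂x = [(-0.1)·(-30) − (+0.1)·95] / -15325 = +0.0004241
∂T/∂y = [115·(+0.1) − 125·(-0.1)] / -15325 = -0.001566
Steepest decrease is along −∇f: components (-0.0004241 E, +0.001566 N).
Azimuth = atan2(-0.0004241, +0.001566) = 344.8° ≈ 345°.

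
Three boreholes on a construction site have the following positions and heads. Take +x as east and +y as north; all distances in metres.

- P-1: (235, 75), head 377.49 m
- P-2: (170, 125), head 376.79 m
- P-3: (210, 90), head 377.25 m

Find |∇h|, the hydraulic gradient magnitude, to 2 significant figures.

0.0088

Taking P-1 as reference: P-2−P-1 = (-65, 50, -0.70); P-3−P-1 = (-25, 15, -0.24).
Solve a·Δx + b·Δy = Δh: det = (-65)·15 − (-25)·50 = 275.
∂h/∂x = [(-0.70)·15 − (-0.24)·50] / 275 = +0.005455
∂h/∂y = [(-65)·(-0.24) − (-25)·(-0.70)] / 275 = -0.006909
|∇h| = √(0.005455² + -0.006909²) = 0.008803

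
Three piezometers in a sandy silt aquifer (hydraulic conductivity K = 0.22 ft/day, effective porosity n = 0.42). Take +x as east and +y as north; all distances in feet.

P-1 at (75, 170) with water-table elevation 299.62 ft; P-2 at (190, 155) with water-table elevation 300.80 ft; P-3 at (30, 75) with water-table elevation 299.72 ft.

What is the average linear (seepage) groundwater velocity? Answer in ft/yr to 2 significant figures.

With h = a·x + b·y + c and P-1 as origin, the differences give:
  115·a + (-15)·b = +1.18
  (-45)·a + (-95)·b = +0.10
Eliminate b (×(-95) and ×(-15), subtract): -11600·a = -110.600 → a = ∂h/∂x = +0.009534
Back-substitute: b = ∂h/∂y = -0.005569.
|∇h| = √(0.009534² + -0.005569²) = 0.01104
Seepage velocity v = K·i/n = 0.22 × 0.01104 / 0.42 = 0.005783 ft/day = 2.112 ft/yr.

2.1 ft/yr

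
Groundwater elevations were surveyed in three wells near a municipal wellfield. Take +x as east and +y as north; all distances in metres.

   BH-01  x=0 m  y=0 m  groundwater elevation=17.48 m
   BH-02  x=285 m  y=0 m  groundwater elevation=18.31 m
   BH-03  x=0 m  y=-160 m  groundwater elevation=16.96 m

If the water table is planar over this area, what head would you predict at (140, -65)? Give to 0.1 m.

∂h/∂x = (18.31 − 17.48) / (285 − 0) = +0.002912
∂h/∂y = (16.96 − 17.48) / (-160 − 0) = +0.003250
h(140, -65) = 17.48 + (+0.002912)·(140) + (+0.003250)·(-65) = 17.48 +0.408 -0.211 = 17.676 m.

17.7 m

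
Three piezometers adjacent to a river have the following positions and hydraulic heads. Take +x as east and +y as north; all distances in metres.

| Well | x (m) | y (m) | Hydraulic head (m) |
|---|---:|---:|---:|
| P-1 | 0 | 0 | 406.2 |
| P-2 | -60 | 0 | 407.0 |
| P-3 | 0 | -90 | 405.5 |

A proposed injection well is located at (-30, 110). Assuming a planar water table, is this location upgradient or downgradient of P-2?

∂h/∂x = (407.0 − 406.2) / (-60 − 0) = -0.01333
∂h/∂y = (405.5 − 406.2) / (-90 − 0) = +0.007778
Head at (-30, 110) = 406.2 + (-0.01333)·(-30) + (+0.007778)·(110) = 407.46 m.
That is higher than the 407.0 m at P-2, so the point is upgradient.

upgradient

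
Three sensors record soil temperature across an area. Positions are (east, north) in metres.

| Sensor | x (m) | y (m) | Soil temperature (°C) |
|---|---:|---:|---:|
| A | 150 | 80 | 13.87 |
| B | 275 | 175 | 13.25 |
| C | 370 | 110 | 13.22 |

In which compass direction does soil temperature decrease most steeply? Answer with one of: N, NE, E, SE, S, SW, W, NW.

Taking A as reference: B−A = (125, 95, -0.62); C−A = (220, 30, -0.65).
Determinant of the coordinate differences = 125·30 − 220·95 = -17150.
∂T/∂x = [(-0.62)·30 − (-0.65)·95] / -17150 = -0.002516
∂T/∂y = [125·(-0.65) − 220·(-0.62)] / -17150 = -0.003216
Steepest decrease is along −∇f = (+0.002516 E, +0.003216 N) → northeast.

NE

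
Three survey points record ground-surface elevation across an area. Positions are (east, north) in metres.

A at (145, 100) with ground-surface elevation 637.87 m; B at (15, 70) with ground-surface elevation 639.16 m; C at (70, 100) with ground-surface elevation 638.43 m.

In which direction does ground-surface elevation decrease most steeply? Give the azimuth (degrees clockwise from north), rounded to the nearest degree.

035°

Three-point gradient (reference A): Δ to B = (-130, -30, +1.29), Δ to C = (-75, 0, +0.56).
∂z/∂x = -0.007467, ∂z/∂y = -0.01064 (det = -2250).
Steepest decrease is along −∇f: components (+0.007467 E, +0.01064 N).
Azimuth = atan2(+0.007467, +0.01064) = 35.0° ≈ 035°.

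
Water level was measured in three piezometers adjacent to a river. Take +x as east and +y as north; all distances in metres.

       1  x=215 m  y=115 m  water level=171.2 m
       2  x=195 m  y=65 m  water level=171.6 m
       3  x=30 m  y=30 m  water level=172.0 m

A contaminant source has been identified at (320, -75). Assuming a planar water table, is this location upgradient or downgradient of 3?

With h = a·x + b·y + c and 1 as origin, the differences give:
  (-20)·a + (-50)·b = +0.4
  (-185)·a + (-85)·b = +0.8
Eliminate b (×(-85) and ×(-50), subtract): -7550·a = 6.00 → a = ∂h/∂x = -0.0007947
Back-substitute: b = ∂h/∂y = -0.007682.
Head at (320, -75) = 171.2 + (-0.0007947)·(105) + (-0.007682)·(-190) = 172.58 m.
That is higher than the 172.0 m at 3, so the point is upgradient.

upgradient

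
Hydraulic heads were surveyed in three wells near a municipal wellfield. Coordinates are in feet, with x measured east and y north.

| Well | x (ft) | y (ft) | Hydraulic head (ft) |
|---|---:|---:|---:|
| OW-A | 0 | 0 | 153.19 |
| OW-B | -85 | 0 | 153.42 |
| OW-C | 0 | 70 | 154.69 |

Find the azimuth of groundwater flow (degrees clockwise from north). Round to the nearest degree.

173°

∂h/∂x = (153.42 − 153.19) / (-85 − 0) = -0.002706
∂h/∂y = (154.69 − 153.19) / (70 − 0) = +0.02143
Flow direction (−∇h) has components (+0.002706 E, -0.02143 N).
Azimuth = atan2(E, N) = atan2(+0.002706, -0.02143) = 172.8° ≈ 173°.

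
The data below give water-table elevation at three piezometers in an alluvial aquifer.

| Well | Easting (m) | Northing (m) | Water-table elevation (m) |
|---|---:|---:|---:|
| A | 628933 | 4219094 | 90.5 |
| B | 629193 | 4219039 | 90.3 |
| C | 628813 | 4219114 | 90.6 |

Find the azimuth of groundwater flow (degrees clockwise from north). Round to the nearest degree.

037°

Differences from A: to B (Δx, Δy, Δh) = (260, -55, -0.2); to C = (-120, 20, +0.1).
Determinant of the coordinate differences = 260·20 − (-120)·(-55) = -1400.
∂h/∂x = [(-0.2)·20 − (+0.1)·(-55)] / -1400 = -0.001071
∂h/∂y = [260·(+0.1) − (-120)·(-0.2)] / -1400 = -0.001429
Flow direction (−∇h) has components (+0.001071 E, +0.001429 N).
Azimuth = atan2(E, N) = atan2(+0.001071, +0.001429) = 36.9° ≈ 037°.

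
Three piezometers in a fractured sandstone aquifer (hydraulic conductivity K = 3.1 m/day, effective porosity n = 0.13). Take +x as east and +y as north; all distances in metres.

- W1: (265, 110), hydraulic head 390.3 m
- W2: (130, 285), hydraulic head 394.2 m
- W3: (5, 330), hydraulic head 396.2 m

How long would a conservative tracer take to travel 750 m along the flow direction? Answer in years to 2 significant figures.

4.9 years

Taking W1 as reference: W2−W1 = (-135, 175, +3.9); W3−W1 = (-260, 220, +5.9).
Solve a·Δx + b·Δy = Δh: det = (-135)·220 − (-260)·175 = 15800.
∂h/∂x = [(+3.9)·220 − (+5.9)·175] / 15800 = -0.01104
∂h/∂y = [(-135)·(+5.9) − (-260)·(+3.9)] / 15800 = +0.01377
|∇h| = √(-0.01104² + 0.01377²) = 0.01765
Seepage velocity v = K·i/n = 3.1 × 0.01765 / 0.13 = 0.4209 m/day.
t = 750 / 0.4209 = 1782 days = 4.88 years.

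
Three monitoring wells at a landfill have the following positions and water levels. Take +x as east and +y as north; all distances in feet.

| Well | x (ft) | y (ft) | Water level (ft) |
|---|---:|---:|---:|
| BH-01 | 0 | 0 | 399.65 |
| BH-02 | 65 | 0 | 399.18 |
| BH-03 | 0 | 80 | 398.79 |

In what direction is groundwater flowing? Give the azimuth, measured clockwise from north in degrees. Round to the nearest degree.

034°

∂h/∂x = (399.18 − 399.65) / (65 − 0) = -0.007231
∂h/∂y = (398.79 − 399.65) / (80 − 0) = -0.01075
Flow direction (−∇h) has components (+0.007231 E, +0.01075 N).
Azimuth = atan2(E, N) = atan2(+0.007231, +0.01075) = 33.9° ≈ 034°.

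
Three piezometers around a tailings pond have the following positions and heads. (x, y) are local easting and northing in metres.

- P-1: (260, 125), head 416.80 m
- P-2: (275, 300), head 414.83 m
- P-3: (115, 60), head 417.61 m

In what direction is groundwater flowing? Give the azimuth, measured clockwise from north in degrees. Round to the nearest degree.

Taking P-1 as reference: P-2−P-1 = (15, 175, -1.97); P-3−P-1 = (-145, -65, +0.81).
Determinant of the coordinate differences = 15·(-65) − (-145)·175 = 24400.
∂h/∂x = [(-1.97)·(-65) − (+0.81)·175] / 24400 = -0.0005615
∂h/∂y = [15·(+0.81) − (-145)·(-1.97)] / 24400 = -0.01121
Flow direction (−∇h) has components (+0.0005615 E, +0.01121 N).
Azimuth = atan2(E, N) = atan2(+0.0005615, +0.01121) = 2.9° ≈ 003°.

003°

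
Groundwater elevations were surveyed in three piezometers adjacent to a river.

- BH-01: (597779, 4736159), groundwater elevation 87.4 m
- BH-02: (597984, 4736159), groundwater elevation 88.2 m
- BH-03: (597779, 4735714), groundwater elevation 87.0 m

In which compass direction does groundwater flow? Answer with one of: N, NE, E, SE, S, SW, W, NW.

W

∂h/∂x = (88.2 − 87.4) / (597984 − 597779) = +0.003902
∂h/∂y = (87.0 − 87.4) / (4735714 − 4736159) = +0.0008989
Flow = −∇h = (-0.003902 east, -0.0008989 north), which points west.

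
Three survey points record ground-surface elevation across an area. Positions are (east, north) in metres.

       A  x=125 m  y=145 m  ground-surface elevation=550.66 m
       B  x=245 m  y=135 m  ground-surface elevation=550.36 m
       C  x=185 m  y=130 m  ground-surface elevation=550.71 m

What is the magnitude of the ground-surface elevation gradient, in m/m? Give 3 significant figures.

0.0204 m/m

Three-point gradient (reference A): Δ to B = (120, -10, -0.30), Δ to C = (60, -15, +0.05).
∂z/∂x = -0.004167, ∂z/∂y = -0.02000 (det = -1200).
|∇f| = √(-0.004167² + -0.02000²) = 0.02043 m/m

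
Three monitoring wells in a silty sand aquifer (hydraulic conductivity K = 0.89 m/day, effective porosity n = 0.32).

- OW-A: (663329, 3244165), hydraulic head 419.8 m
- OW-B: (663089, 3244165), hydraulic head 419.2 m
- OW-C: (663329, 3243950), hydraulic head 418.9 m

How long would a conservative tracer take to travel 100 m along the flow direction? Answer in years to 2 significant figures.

∂h/∂x = (419.2 − 419.8) / (663089 − 663329) = +0.002500
∂h/∂y = (418.9 − 419.8) / (3243950 − 3244165) = +0.004186
|∇h| = √(0.002500² + 0.004186²) = 0.004876
Seepage velocity v = K·i/n = 0.89 × 0.004876 / 0.32 = 0.01356 m/day.
t = 100 / 0.01356 = 7375 days = 20.2 years.

20 years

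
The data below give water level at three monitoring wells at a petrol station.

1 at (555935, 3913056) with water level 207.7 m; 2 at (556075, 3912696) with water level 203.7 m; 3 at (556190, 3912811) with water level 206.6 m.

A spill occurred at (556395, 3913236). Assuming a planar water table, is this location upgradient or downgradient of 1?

Differences from 1: to 2 (Δx, Δy, Δh) = (140, -360, -4.0); to 3 = (255, -245, -1.1).
Determinant of the coordinate differences = 140·(-245) − 255·(-360) = 57500.
∂h/∂x = [(-4.0)·(-245) − (-1.1)·(-360)] / 57500 = +0.01016
∂h/∂y = [140·(-1.1) − 255·(-4.0)] / 57500 = +0.01506
Head at (556395, 3913236) = 207.7 + (+0.01016)·(460) + (+0.01506)·(180) = 215.08 m.
That is higher than the 207.7 m at 1, so the point is upgradient.

upgradient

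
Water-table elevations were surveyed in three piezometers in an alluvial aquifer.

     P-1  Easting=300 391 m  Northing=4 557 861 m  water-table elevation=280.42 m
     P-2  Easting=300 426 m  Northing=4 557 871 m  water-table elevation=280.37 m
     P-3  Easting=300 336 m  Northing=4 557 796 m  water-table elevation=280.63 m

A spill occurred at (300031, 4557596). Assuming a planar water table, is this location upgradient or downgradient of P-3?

upgradient

Taking P-1 as reference: P-2−P-1 = (35, 10, -0.05); P-3−P-1 = (-55, -65, +0.21).
Determinant of the coordinate differences = 35·(-65) − (-55)·10 = -1725.
∂h/∂x = [(-0.05)·(-65) − (+0.21)·10] / -1725 = -0.0006667
∂h/∂y = [35·(+0.21) − (-55)·(-0.05)] / -1725 = -0.002667
Head at (300031, 4557596) = 280.42 + (-0.0006667)·(-360) + (-0.002667)·(-265) = 281.37 m.
That is higher than the 280.63 m at P-3, so the point is upgradient.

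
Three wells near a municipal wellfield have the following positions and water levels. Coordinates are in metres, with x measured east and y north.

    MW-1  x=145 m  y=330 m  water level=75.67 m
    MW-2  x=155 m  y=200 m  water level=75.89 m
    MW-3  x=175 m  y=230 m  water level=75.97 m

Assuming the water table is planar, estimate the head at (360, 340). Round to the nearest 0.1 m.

76.9 m

Differences from MW-1: to MW-2 (Δx, Δy, Δh) = (10, -130, +0.22); to MW-3 = (30, -100, +0.30).
Determinant of the coordinate differences = 10·(-100) − 30·(-130) = 2900.
∂h/∂x = [(+0.22)·(-100) − (+0.30)·(-130)] / 2900 = +0.005862
∂h/∂y = [10·(+0.30) − 30·(+0.22)] / 2900 = -0.001241
h(360, 340) = 75.67 + (+0.005862)·(215) + (-0.001241)·(10) = 75.67 +1.260 -0.012 = 76.918 m.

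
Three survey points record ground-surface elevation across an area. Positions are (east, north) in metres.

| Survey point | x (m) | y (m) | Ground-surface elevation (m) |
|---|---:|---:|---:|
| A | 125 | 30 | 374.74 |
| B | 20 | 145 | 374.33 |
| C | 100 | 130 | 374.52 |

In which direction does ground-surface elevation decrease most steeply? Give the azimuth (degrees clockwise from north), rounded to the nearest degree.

309°

Differences from A: to B (Δx, Δy, Δh) = (-105, 115, -0.41); to C = (-25, 100, -0.22).
Solve a·Δx + b·Δy = Δz: det = (-105)·100 − (-25)·115 = -7625.
∂z/∂x = [(-0.41)·100 − (-0.22)·115] / -7625 = +0.002059
∂z/∂y = [(-105)·(-0.22) − (-25)·(-0.41)] / -7625 = -0.001685
Steepest decrease is along −∇f: components (-0.002059 E, +0.001685 N).
Azimuth = atan2(-0.002059, +0.001685) = 309.3° ≈ 309°.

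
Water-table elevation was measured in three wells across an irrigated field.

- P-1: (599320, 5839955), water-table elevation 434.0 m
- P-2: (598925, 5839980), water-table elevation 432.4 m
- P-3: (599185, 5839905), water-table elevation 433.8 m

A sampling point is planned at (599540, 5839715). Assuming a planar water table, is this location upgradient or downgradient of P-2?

Differences from P-1: to P-2 (Δx, Δy, Δh) = (-395, 25, -1.6); to P-3 = (-135, -50, -0.2).
Determinant of the coordinate differences = (-395)·(-50) − (-135)·25 = 23125.
∂h/∂x = [(-1.6)·(-50) − (-0.2)·25] / 23125 = +0.003676
∂h/∂y = [(-395)·(-0.2) − (-135)·(-1.6)] / 23125 = -0.005924
Head at (599540, 5839715) = 434.0 + (+0.003676)·(220) + (-0.005924)·(-240) = 436.23 m.
That is higher than the 432.4 m at P-2, so the point is upgradient.

upgradient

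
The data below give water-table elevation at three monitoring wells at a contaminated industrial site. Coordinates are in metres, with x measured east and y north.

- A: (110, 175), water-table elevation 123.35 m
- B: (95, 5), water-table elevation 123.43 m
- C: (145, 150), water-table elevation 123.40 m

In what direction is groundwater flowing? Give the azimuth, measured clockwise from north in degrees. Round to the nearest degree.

299°

With h = a·x + b·y + c and A as origin, the differences give:
  (-15)·a + (-170)·b = +0.08
  35·a + (-25)·b = +0.05
Eliminate b (×(-25) and ×(-170), subtract): 6325·a = 6.500 → a = ∂h/∂x = +0.001028
Back-substitute: b = ∂h/∂y = -0.0005613.
Flow direction (−∇h) has components (-0.001028 E, +0.0005613 N).
Azimuth = atan2(E, N) = atan2(-0.001028, +0.0005613) = 298.6° ≈ 299°.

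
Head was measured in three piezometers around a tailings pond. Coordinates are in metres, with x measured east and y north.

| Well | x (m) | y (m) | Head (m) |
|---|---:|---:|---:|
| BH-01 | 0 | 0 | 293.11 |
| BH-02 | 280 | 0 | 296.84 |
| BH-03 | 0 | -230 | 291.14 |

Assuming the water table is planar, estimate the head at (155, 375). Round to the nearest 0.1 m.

298.4 m

∂h/∂x = (296.84 − 293.11) / (280 − 0) = +0.01332
∂h/∂y = (291.14 − 293.11) / (-230 − 0) = +0.008565
h(155, 375) = 293.11 + (+0.01332)·(155) + (+0.008565)·(375) = 293.11 +2.065 +3.212 = 298.387 m.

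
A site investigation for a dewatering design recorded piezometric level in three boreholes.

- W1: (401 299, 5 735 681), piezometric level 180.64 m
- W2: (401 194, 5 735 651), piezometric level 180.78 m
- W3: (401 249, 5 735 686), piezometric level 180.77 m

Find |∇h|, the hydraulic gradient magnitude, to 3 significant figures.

0.00399

Three-point gradient (reference W1): Δ to W2 = (-105, -30, +0.14), Δ to W3 = (-50, 5, +0.13).
∂h/∂x = -0.002272, ∂h/∂y = +0.003284 (det = -2025).
|∇h| = √(-0.002272² + 0.003284²) = 0.003993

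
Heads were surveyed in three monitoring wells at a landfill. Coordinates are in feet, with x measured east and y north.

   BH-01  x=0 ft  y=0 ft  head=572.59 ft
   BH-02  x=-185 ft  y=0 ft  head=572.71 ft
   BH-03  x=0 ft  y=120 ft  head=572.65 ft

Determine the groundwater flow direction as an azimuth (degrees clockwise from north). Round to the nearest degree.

128°

∂h/∂x = (572.71 − 572.59) / (-185 − 0) = -0.0006486
∂h/∂y = (572.65 − 572.59) / (120 − 0) = +0.0005000
Flow direction (−∇h) has components (+0.0006486 E, -0.0005000 N).
Azimuth = atan2(E, N) = atan2(+0.0006486, -0.0005000) = 127.6° ≈ 128°.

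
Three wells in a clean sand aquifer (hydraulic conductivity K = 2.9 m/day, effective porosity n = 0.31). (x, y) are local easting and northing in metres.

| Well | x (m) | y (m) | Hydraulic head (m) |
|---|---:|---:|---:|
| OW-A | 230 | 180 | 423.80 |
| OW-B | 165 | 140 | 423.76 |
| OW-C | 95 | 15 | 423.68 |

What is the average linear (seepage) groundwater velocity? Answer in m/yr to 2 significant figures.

1.9 m/yr

With h = a·x + b·y + c and OW-A as origin, the differences give:
  (-65)·a + (-40)·b = -0.04
  (-135)·a + (-165)·b = -0.12
Eliminate b (×(-165) and ×(-40), subtract): 5325·a = 1.800 → a = ∂h/∂x = +0.0003380
Back-substitute: b = ∂h/∂y = +0.0004507.
|∇h| = √(0.0003380² + 0.0004507²) = 0.0005634
Seepage velocity v = K·i/n = 2.9 × 0.0005634 / 0.31 = 0.005271 m/day = 1.925 m/yr.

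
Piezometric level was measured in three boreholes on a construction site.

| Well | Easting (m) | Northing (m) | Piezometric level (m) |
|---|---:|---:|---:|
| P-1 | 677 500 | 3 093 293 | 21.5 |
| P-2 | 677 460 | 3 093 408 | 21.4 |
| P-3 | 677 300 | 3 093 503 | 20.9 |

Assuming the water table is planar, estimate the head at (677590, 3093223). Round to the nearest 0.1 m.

21.8 m

With h = a·x + b·y + c and P-1 as origin, the differences give:
  (-40)·a + 115·b = -0.1
  (-200)·a + 210·b = -0.6
Eliminate b (×210 and ×115, subtract): 14600·a = 48.00 → a = ∂h/∂x = +0.003288
Back-substitute: b = ∂h/∂y = +0.0002740.
h(677590, 3093223) = 21.5 + (+0.003288)·(90) + (+0.0002740)·(-70) = 21.5 +0.296 -0.019 = 21.777 m.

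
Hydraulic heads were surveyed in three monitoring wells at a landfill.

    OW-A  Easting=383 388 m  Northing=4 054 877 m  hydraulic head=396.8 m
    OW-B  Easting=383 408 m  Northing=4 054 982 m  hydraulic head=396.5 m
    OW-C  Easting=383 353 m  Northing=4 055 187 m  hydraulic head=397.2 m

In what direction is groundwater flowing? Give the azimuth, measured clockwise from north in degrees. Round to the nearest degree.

Differences from OW-A: to OW-B (Δx, Δy, Δh) = (20, 105, -0.3); to OW-C = (-35, 310, +0.4).
Determinant of the coordinate differences = 20·310 − (-35)·105 = 9875.
∂h/∂x = [(-0.3)·310 − (+0.4)·105] / 9875 = -0.01367
∂h/∂y = [20·(+0.4) − (-35)·(-0.3)] / 9875 = -0.0002532
Flow direction (−∇h) has components (+0.01367 E, +0.0002532 N).
Azimuth = atan2(E, N) = atan2(+0.01367, +0.0002532) = 88.9° ≈ 089°.

089°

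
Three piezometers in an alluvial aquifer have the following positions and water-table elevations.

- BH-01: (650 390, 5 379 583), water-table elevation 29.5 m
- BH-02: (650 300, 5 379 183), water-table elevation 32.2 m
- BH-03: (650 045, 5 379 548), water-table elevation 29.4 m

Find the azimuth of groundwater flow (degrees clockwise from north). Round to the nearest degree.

352°

With h = a·x + b·y + c and BH-01 as origin, the differences give:
  (-90)·a + (-400)·b = +2.7
  (-345)·a + (-35)·b = -0.1
Eliminate b (×(-35) and ×(-400), subtract): -134850·a = -134.50 → a = ∂h/∂x = +0.0009974
Back-substitute: b = ∂h/∂y = -0.006974.
Flow direction (−∇h) has components (-0.0009974 E, +0.006974 N).
Azimuth = atan2(E, N) = atan2(-0.0009974, +0.006974) = 351.9° ≈ 352°.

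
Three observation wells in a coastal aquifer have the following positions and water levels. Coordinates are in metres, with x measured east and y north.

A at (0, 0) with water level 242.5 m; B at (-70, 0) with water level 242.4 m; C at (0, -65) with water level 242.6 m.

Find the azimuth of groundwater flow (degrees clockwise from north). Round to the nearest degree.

∂h/∂x = (242.4 − 242.5) / (-70 − 0) = +0.001429
∂h/∂y = (242.6 − 242.5) / (-65 − 0) = -0.001538
Flow direction (−∇h) has components (-0.001429 E, +0.001538 N).
Azimuth = atan2(E, N) = atan2(-0.001429, +0.001538) = 317.1° ≈ 317°.

317°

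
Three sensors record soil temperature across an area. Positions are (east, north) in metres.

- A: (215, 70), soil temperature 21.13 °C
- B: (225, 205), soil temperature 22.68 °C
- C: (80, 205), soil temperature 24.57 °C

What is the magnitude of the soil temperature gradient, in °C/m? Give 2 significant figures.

Three-point gradient (reference A): Δ to B = (10, 135, +1.55), Δ to C = (-135, 135, +3.44).
∂T/∂x = -0.01303, ∂T/∂y = +0.01245 (det = 19575).
|∇f| = √(-0.01303² + 0.01245²) = 0.01802 °C/m

0.018 °C/m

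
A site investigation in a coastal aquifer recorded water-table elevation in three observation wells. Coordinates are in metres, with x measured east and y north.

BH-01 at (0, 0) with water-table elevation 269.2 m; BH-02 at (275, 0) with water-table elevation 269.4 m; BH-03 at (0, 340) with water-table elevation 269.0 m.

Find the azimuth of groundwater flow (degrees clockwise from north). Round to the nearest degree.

309°

∂h/∂x = (269.4 − 269.2) / (275 − 0) = +0.0007273
∂h/∂y = (269.0 − 269.2) / (340 − 0) = -0.0005882
Flow direction (−∇h) has components (-0.0007273 E, +0.0005882 N).
Azimuth = atan2(E, N) = atan2(-0.0007273, +0.0005882) = 309.0° ≈ 309°.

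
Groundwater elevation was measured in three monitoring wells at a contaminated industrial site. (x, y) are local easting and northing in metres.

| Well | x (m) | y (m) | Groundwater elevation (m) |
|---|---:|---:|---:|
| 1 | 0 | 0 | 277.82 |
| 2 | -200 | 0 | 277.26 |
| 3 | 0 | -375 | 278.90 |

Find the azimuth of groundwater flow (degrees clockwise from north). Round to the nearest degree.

316°

∂h/∂x = (277.26 − 277.82) / (-200 − 0) = +0.002800
∂h/∂y = (278.90 − 277.82) / (-375 − 0) = -0.002880
Flow direction (−∇h) has components (-0.002800 E, +0.002880 N).
Azimuth = atan2(E, N) = atan2(-0.002800, +0.002880) = 315.8° ≈ 316°.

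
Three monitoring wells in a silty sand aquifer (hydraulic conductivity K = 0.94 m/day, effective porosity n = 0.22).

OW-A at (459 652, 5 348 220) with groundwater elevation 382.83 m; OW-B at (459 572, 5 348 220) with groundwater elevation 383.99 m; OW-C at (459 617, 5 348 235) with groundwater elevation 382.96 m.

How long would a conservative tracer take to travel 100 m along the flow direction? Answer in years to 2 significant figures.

Differences from OW-A: to OW-B (Δx, Δy, Δh) = (-80, 0, +1.16); to OW-C = (-35, 15, +0.13).
Determinant of the coordinate differences = (-80)·15 − (-35)·0 = -1200.
∂h/∂x = [(+1.16)·15 − (+0.13)·0] / -1200 = -0.01450
∂h/∂y = [(-80)·(+0.13) − (-35)·(+1.16)] / -1200 = -0.02517
|∇h| = √(-0.01450² + -0.02517²) = 0.02905
Seepage velocity v = K·i/n = 0.94 × 0.02905 / 0.22 = 0.1241 m/day.
t = 100 / 0.1241 = 805.8 days = 2.21 years.

2.2 years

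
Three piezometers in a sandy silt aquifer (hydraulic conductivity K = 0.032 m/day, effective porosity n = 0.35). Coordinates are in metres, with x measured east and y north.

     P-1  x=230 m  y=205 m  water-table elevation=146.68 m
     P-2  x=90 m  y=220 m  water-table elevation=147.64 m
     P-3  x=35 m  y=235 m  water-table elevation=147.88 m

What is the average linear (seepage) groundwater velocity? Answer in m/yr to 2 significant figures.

With h = a·x + b·y + c and P-1 as origin, the differences give:
  (-140)·a + 15·b = +0.96
  (-195)·a + 30·b = +1.20
Eliminate b (×30 and ×15, subtract): -1275·a = 10.800 → a = ∂h/∂x = -0.008471
Back-substitute: b = ∂h/∂y = -0.01506.
|∇h| = √(-0.008471² + -0.01506²) = 0.01728
Seepage velocity v = K·i/n = 0.032 × 0.01728 / 0.35 = 0.00158 m/day = 0.5771 m/yr.

0.58 m/yr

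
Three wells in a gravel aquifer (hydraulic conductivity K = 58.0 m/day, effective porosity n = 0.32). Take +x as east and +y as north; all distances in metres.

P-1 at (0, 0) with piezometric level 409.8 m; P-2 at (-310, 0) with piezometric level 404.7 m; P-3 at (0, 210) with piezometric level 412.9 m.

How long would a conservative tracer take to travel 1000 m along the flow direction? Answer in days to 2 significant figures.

250 days

∂h/∂x = (404.7 − 409.8) / (-310 − 0) = +0.01645
∂h/∂y = (412.9 − 409.8) / (210 − 0) = +0.01476
|∇h| = √(0.01645² + 0.01476²) = 0.0221
Seepage velocity v = K·i/n = 58.0 × 0.0221 / 0.32 = 4.006 m/day.
t = 1000 / 4.006 = 249.6 days.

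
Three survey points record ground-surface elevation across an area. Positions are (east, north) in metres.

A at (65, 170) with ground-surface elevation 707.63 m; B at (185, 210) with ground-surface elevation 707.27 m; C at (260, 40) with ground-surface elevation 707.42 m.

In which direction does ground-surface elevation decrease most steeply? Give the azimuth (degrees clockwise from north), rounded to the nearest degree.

Taking A as reference: B−A = (120, 40, -0.36); C−A = (195, -130, -0.21).
Solve a·Δx + b·Δy = Δz: det = 120·(-130) − 195·40 = -23400.
∂z/∂x = [(-0.36)·(-130) − (-0.21)·40] / -23400 = -0.002359
∂z/∂y = [120·(-0.21) − 195·(-0.36)] / -23400 = -0.001923
Steepest decrease is along −∇f: components (+0.002359 E, +0.001923 N).
Azimuth = atan2(+0.002359, +0.001923) = 50.8° ≈ 051°.

051°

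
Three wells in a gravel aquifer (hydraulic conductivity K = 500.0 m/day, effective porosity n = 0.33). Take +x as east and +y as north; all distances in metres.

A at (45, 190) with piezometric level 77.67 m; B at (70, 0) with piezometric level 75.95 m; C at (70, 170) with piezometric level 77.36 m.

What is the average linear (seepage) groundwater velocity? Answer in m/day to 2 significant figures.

15 m/day

Differences from A: to B (Δx, Δy, Δh) = (25, -190, -1.72); to C = (25, -20, -0.31).
Determinant of the coordinate differences = 25·(-20) − 25·(-190) = 4250.
∂h/∂x = [(-1.72)·(-20) − (-0.31)·(-190)] / 4250 = -0.005765
∂h/∂y = [25·(-0.31) − 25·(-1.72)] / 4250 = +0.008294
|∇h| = √(-0.005765² + 0.008294²) = 0.0101
Seepage velocity v = K·i/n = 500.0 × 0.0101 / 0.33 = 15.3 m/day.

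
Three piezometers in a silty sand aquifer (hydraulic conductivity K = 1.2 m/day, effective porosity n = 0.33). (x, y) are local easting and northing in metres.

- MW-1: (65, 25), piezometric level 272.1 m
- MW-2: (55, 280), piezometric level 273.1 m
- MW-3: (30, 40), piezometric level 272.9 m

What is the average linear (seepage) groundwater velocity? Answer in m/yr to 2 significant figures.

29 m/yr

Taking MW-1 as reference: MW-2−MW-1 = (-10, 255, +1.0); MW-3−MW-1 = (-35, 15, +0.8).
Solve a·Δx + b·Δy = Δh: det = (-10)·15 − (-35)·255 = 8775.
∂h/∂x = [(+1.0)·15 − (+0.8)·255] / 8775 = -0.02154
∂h/∂y = [(-10)·(+0.8) − (-35)·(+1.0)] / 8775 = +0.003077
|∇h| = √(-0.02154² + 0.003077²) = 0.02176
Seepage velocity v = K·i/n = 1.2 × 0.02176 / 0.33 = 0.07913 m/day = 28.9 m/yr.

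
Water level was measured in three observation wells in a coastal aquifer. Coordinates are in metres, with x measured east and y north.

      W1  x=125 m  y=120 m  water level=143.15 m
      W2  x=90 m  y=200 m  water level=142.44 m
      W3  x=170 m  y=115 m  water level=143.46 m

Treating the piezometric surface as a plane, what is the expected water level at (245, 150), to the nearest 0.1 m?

Differences from W1: to W2 (Δx, Δy, Δh) = (-35, 80, -0.71); to W3 = (45, -5, +0.31).
Determinant of the coordinate differences = (-35)·(-5) − 45·80 = -3425.
∂h/∂x = [(-0.71)·(-5) − (+0.31)·80] / -3425 = +0.006204
∂h/∂y = [(-35)·(+0.31) − 45·(-0.71)] / -3425 = -0.006161
h(245, 150) = 143.15 + (+0.006204)·(120) + (-0.006161)·(30) = 143.15 +0.745 -0.185 = 143.710 m.

143.7 m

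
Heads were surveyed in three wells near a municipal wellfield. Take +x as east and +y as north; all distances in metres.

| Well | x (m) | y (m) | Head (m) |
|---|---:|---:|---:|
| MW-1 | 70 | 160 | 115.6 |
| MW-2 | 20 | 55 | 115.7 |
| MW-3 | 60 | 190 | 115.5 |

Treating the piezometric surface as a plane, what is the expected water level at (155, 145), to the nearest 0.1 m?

With h = a·x + b·y + c and MW-1 as origin, the differences give:
  (-50)·a + (-105)·b = +0.1
  (-10)·a + 30·b = -0.1
Eliminate b (×30 and ×(-105), subtract): -2550·a = -7.50 → a = ∂h/∂x = +0.002941
Back-substitute: b = ∂h/∂y = -0.002353.
h(155, 145) = 115.6 + (+0.002941)·(85) + (-0.002353)·(-15) = 115.6 +0.250 +0.035 = 115.885 m.

115.9 m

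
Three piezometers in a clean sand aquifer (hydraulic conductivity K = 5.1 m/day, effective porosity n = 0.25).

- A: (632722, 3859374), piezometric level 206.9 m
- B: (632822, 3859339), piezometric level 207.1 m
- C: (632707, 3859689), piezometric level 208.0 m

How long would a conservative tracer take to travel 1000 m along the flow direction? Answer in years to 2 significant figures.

27 years

Taking A as reference: B−A = (100, -35, +0.2); C−A = (-15, 315, +1.1).
Solve a·Δx + b·Δy = Δh: det = 100·315 − (-15)·(-35) = 30975.
∂h/∂x = [(+0.2)·315 − (+1.1)·(-35)] / 30975 = +0.003277
∂h/∂y = [100·(+1.1) − (-15)·(+0.2)] / 30975 = +0.003648
|∇h| = √(0.003277² + 0.003648²) = 0.004904
Seepage velocity v = K·i/n = 5.1 × 0.004904 / 0.25 = 0.1 m/day.
t = 1000 / 0.1 = 1e+04 days = 27.4 years.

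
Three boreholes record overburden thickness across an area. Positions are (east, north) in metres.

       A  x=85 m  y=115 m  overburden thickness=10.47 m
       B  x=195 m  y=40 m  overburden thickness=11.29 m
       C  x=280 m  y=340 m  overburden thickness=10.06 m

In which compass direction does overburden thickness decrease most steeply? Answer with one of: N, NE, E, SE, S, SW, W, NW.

Three-point gradient (reference A): Δ to B = (110, -75, +0.82), Δ to C = (195, 225, -0.41).
∂d/∂x = +0.003905, ∂d/∂y = -0.005206 (det = 39375).
Steepest decrease is along −∇f = (-0.003905 E, +0.005206 N) → northwest.

NW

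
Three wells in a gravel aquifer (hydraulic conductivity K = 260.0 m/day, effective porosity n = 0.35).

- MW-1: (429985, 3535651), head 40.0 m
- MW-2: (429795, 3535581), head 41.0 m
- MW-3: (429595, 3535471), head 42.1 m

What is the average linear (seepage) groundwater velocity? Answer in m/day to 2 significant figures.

3.7 m/day

Differences from MW-1: to MW-2 (Δx, Δy, Δh) = (-190, -70, +1.0); to MW-3 = (-390, -180, +2.1).
Determinant of the coordinate differences = (-190)·(-180) − (-390)·(-70) = 6900.
∂h/∂x = [(+1.0)·(-180) − (+2.1)·(-70)] / 6900 = -0.004783
∂h/∂y = [(-190)·(+2.1) − (-390)·(+1.0)] / 6900 = -0.001304
|∇h| = √(-0.004783² + -0.001304²) = 0.004958
Seepage velocity v = K·i/n = 260.0 × 0.004958 / 0.35 = 3.683 m/day.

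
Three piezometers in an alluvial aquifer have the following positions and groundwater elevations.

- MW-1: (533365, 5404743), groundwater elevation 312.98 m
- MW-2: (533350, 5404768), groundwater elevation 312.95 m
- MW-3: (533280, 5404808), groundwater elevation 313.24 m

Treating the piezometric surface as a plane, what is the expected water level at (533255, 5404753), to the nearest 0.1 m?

Three-point gradient (reference MW-1): Δ to MW-2 = (-15, 25, -0.03), Δ to MW-3 = (-85, 65, +0.26).
∂h/∂x = -0.007348, ∂h/∂y = -0.005609 (det = 1150).
h(533255, 5404753) = 312.98 + (-0.007348)·(-110) + (-0.005609)·(10) = 312.98 +0.808 -0.056 = 313.732 m.

313.7 m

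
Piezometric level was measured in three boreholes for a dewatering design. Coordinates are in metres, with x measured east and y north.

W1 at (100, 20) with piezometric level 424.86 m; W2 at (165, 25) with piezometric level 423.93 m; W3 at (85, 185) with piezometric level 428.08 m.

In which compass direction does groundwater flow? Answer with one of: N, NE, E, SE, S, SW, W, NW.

SE

Taking W1 as reference: W2−W1 = (65, 5, -0.93); W3−W1 = (-15, 165, +3.22).
Solve a·Δx + b·Δy = Δh: det = 65·165 − (-15)·5 = 10800.
∂h/∂x = [(-0.93)·165 − (+3.22)·5] / 10800 = -0.01570
∂h/∂y = [65·(+3.22) − (-15)·(-0.93)] / 10800 = +0.01809
Flow = −∇h = (+0.01570 east, -0.01809 north), which points southeast.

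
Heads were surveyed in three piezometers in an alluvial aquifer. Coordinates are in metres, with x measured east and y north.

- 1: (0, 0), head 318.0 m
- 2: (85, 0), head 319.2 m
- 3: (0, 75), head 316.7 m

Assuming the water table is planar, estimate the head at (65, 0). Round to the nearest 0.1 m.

∂h/∂x = (319.2 − 318.0) / (85 − 0) = +0.01412
∂h/∂y = (316.7 − 318.0) / (75 − 0) = -0.01733
h(65, 0) = 318.0 + (+0.01412)·(65) + (-0.01733)·(0) = 318.0 +0.918 -0.000 = 318.918 m.

318.9 m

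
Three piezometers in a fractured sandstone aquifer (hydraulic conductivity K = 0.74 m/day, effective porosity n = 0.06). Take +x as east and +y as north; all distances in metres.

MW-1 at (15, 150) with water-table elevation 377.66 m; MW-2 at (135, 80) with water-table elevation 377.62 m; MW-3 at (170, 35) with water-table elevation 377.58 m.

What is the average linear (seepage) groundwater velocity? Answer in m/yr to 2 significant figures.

5.4 m/yr

Differences from MW-1: to MW-2 (Δx, Δy, Δh) = (120, -70, -0.04); to MW-3 = (155, -115, -0.08).
Solve a·Δx + b·Δy = Δh: det = 120·(-115) − 155·(-70) = -2950.
∂h/∂x = [(-0.04)·(-115) − (-0.08)·(-70)] / -2950 = +0.0003390
∂h/∂y = [120·(-0.08) − 155·(-0.04)] / -2950 = +0.001153
|∇h| = √(0.0003390² + 0.001153²) = 0.001202
Seepage velocity v = K·i/n = 0.74 × 0.001202 / 0.06 = 0.01482 m/day = 5.413 m/yr.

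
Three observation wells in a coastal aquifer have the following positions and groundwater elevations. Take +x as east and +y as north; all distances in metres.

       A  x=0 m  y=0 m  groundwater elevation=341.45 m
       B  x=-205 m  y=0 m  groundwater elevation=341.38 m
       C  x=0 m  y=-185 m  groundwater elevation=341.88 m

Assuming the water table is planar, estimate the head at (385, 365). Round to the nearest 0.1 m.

∂h/∂x = (341.38 − 341.45) / (-205 − 0) = +0.0003415
∂h/∂y = (341.88 − 341.45) / (-185 − 0) = -0.002324
h(385, 365) = 341.45 + (+0.0003415)·(385) + (-0.002324)·(365) = 341.45 +0.131 -0.848 = 340.733 m.

340.7 m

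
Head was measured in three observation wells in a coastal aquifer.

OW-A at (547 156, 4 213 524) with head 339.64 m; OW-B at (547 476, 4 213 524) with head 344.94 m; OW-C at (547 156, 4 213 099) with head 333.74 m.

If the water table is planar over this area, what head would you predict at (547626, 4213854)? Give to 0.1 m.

352.0 m

∂h/∂x = (344.94 − 339.64) / (547476 − 547156) = +0.01656
∂h/∂y = (333.74 − 339.64) / (4213099 − 4213524) = +0.01388
h(547626, 4213854) = 339.64 + (+0.01656)·(470) + (+0.01388)·(330) = 339.64 +7.784 +4.581 = 352.006 m.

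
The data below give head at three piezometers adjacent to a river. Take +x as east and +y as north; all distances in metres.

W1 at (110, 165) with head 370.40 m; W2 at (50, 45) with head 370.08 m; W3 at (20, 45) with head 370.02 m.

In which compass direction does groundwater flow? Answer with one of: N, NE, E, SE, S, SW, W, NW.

SW

With h = a·x + b·y + c and W1 as origin, the differences give:
  (-60)·a + (-120)·b = -0.32
  (-90)·a + (-120)·b = -0.38
Eliminate b (×(-120) and ×(-120), subtract): -3600·a = -7.200 → a = ∂h/∂x = +0.002000
Back-substitute: b = ∂h/∂y = +0.001667.
Flow = −∇h = (-0.002000 east, -0.001667 north), which points southwest.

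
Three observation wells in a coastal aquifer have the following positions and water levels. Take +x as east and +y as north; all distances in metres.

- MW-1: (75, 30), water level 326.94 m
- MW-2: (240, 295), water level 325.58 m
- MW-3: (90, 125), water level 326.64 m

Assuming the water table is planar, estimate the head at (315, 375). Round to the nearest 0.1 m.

325.1 m

With h = a·x + b·y + c and MW-1 as origin, the differences give:
  165·a + 265·b = -1.36
  15·a + 95·b = -0.30
Eliminate b (×95 and ×265, subtract): 11700·a = -49.700 → a = ∂h/∂x = -0.004248
Back-substitute: b = ∂h/∂y = -0.002487.
h(315, 375) = 326.94 + (-0.004248)·(240) + (-0.002487)·(345) = 326.94 -1.019 -0.858 = 325.062 m.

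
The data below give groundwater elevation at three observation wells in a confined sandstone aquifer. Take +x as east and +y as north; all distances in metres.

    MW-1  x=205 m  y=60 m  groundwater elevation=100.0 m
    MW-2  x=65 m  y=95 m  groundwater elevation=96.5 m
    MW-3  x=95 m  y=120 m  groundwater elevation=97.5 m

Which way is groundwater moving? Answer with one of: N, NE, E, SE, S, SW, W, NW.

W

Three-point gradient (reference MW-1): Δ to MW-2 = (-140, 35, -3.5), Δ to MW-3 = (-110, 60, -2.5).
∂h/∂x = +0.02692, ∂h/∂y = +0.007692 (det = -4550).
Flow = −∇h = (-0.02692 east, -0.007692 north), which points west.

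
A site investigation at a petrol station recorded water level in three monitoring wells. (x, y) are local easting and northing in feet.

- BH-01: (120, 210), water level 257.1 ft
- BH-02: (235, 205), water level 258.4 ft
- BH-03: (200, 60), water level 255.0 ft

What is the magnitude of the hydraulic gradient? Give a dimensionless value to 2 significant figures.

0.024

With h = a·x + b·y + c and BH-01 as origin, the differences give:
  115·a + (-5)·b = +1.3
  80·a + (-150)·b = -2.1
Eliminate b (×(-150) and ×(-5), subtract): -16850·a = -205.50 → a = ∂h/∂x = +0.01220
Back-substitute: b = ∂h/∂y = +0.02050.
|∇h| = √(0.01220² + 0.02050²) = 0.02386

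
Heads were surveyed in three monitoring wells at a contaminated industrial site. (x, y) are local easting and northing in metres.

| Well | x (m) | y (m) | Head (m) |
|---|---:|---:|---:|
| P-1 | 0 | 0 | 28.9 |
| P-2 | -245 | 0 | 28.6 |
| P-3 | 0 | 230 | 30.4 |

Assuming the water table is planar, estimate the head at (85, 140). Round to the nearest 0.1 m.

29.9 m

∂h/∂x = (28.6 − 28.9) / (-245 − 0) = +0.001224
∂h/∂y = (30.4 − 28.9) / (230 − 0) = +0.006522
h(85, 140) = 28.9 + (+0.001224)·(85) + (+0.006522)·(140) = 28.9 +0.104 +0.913 = 29.917 m.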